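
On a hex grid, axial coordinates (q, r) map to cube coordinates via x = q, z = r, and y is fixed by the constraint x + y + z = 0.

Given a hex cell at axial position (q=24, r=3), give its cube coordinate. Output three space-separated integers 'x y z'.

x = q = 24
z = r = 3
y = -x - z = -(24) - (3) = -27

Answer: 24 -27 3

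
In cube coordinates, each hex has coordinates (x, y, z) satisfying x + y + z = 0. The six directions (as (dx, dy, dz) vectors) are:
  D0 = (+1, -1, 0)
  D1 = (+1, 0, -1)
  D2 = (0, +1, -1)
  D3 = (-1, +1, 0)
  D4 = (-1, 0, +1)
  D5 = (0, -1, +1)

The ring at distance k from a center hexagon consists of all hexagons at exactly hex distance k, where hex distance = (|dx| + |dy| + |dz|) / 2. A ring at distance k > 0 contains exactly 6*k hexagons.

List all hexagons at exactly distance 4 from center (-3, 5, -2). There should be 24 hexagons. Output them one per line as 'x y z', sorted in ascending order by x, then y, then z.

Answer: -7 5 2
-7 6 1
-7 7 0
-7 8 -1
-7 9 -2
-6 4 2
-6 9 -3
-5 3 2
-5 9 -4
-4 2 2
-4 9 -5
-3 1 2
-3 9 -6
-2 1 1
-2 8 -6
-1 1 0
-1 7 -6
0 1 -1
0 6 -6
1 1 -2
1 2 -3
1 3 -4
1 4 -5
1 5 -6

Derivation:
Walk ring at distance 4 from (-3, 5, -2):
Start at center + D4*4 = (-7, 5, 2)
  hex 0: (-7, 5, 2)
  hex 1: (-6, 4, 2)
  hex 2: (-5, 3, 2)
  hex 3: (-4, 2, 2)
  hex 4: (-3, 1, 2)
  hex 5: (-2, 1, 1)
  hex 6: (-1, 1, 0)
  hex 7: (0, 1, -1)
  hex 8: (1, 1, -2)
  hex 9: (1, 2, -3)
  hex 10: (1, 3, -4)
  hex 11: (1, 4, -5)
  hex 12: (1, 5, -6)
  hex 13: (0, 6, -6)
  hex 14: (-1, 7, -6)
  hex 15: (-2, 8, -6)
  hex 16: (-3, 9, -6)
  hex 17: (-4, 9, -5)
  hex 18: (-5, 9, -4)
  hex 19: (-6, 9, -3)
  hex 20: (-7, 9, -2)
  hex 21: (-7, 8, -1)
  hex 22: (-7, 7, 0)
  hex 23: (-7, 6, 1)
Sorted: 24 hexes.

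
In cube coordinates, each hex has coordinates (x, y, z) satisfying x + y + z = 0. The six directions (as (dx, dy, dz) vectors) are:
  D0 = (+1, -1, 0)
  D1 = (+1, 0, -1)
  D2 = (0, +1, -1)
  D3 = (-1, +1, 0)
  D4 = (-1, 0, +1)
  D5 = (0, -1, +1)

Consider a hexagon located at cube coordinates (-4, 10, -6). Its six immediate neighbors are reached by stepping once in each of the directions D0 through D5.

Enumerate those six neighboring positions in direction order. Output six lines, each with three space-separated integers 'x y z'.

Answer: -3 9 -6
-3 10 -7
-4 11 -7
-5 11 -6
-5 10 -5
-4 9 -5

Derivation:
Center: (-4, 10, -6). Add each direction:
  D0: (-4, 10, -6) + (1, -1, 0) = (-3, 9, -6)
  D1: (-4, 10, -6) + (1, 0, -1) = (-3, 10, -7)
  D2: (-4, 10, -6) + (0, 1, -1) = (-4, 11, -7)
  D3: (-4, 10, -6) + (-1, 1, 0) = (-5, 11, -6)
  D4: (-4, 10, -6) + (-1, 0, 1) = (-5, 10, -5)
  D5: (-4, 10, -6) + (0, -1, 1) = (-4, 9, -5)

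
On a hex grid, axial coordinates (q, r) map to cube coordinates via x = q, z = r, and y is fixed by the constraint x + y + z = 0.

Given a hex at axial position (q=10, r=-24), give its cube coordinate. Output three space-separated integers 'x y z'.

Answer: 10 14 -24

Derivation:
x = q = 10
z = r = -24
y = -x - z = -(10) - (-24) = 14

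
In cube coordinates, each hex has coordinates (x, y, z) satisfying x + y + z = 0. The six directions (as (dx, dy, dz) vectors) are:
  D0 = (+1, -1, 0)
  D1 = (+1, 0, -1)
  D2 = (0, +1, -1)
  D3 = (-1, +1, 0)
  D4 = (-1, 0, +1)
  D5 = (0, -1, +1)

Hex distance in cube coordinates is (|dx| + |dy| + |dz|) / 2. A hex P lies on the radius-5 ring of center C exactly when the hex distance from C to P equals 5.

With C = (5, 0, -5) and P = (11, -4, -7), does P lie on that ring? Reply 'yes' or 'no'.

|px - cx| = |11 - 5| = 6
|py - cy| = |-4 - 0| = 4
|pz - cz| = |-7 - (-5)| = 2
distance = (6+4+2)/2 = 12/2 = 6
radius = 5; distance != radius -> no

Answer: no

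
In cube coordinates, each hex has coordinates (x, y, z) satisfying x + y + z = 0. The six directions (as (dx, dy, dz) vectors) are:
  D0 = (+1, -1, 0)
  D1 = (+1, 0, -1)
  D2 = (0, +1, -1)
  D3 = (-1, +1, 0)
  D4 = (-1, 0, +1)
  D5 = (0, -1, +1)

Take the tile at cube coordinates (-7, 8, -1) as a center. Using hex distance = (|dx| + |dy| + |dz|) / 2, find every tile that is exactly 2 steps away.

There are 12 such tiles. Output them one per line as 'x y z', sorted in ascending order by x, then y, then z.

Answer: -9 8 1
-9 9 0
-9 10 -1
-8 7 1
-8 10 -2
-7 6 1
-7 10 -3
-6 6 0
-6 9 -3
-5 6 -1
-5 7 -2
-5 8 -3

Derivation:
Walk ring at distance 2 from (-7, 8, -1):
Start at center + D4*2 = (-9, 8, 1)
  hex 0: (-9, 8, 1)
  hex 1: (-8, 7, 1)
  hex 2: (-7, 6, 1)
  hex 3: (-6, 6, 0)
  hex 4: (-5, 6, -1)
  hex 5: (-5, 7, -2)
  hex 6: (-5, 8, -3)
  hex 7: (-6, 9, -3)
  hex 8: (-7, 10, -3)
  hex 9: (-8, 10, -2)
  hex 10: (-9, 10, -1)
  hex 11: (-9, 9, 0)
Sorted: 12 hexes.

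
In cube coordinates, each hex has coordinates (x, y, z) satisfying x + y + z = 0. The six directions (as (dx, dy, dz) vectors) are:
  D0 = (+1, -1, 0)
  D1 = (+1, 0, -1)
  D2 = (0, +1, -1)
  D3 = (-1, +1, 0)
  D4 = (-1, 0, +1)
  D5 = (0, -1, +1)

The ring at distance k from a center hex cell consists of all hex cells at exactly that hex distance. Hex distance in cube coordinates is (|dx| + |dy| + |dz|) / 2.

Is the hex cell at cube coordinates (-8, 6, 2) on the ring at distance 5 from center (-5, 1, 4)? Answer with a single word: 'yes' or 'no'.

|px - cx| = |-8 - (-5)| = 3
|py - cy| = |6 - 1| = 5
|pz - cz| = |2 - 4| = 2
distance = (3+5+2)/2 = 10/2 = 5
radius = 5; distance == radius -> yes

Answer: yes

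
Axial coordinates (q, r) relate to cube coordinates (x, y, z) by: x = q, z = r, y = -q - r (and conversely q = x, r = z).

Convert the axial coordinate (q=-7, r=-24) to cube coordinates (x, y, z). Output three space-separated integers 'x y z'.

x = q = -7
z = r = -24
y = -x - z = -(-7) - (-24) = 31

Answer: -7 31 -24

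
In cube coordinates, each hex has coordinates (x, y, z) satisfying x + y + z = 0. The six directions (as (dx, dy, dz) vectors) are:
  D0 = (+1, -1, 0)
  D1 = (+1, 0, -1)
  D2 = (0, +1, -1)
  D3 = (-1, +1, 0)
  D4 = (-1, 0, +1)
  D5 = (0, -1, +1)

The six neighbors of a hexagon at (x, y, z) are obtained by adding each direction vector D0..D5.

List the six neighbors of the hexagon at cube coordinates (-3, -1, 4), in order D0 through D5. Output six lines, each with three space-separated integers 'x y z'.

Center: (-3, -1, 4). Add each direction:
  D0: (-3, -1, 4) + (1, -1, 0) = (-2, -2, 4)
  D1: (-3, -1, 4) + (1, 0, -1) = (-2, -1, 3)
  D2: (-3, -1, 4) + (0, 1, -1) = (-3, 0, 3)
  D3: (-3, -1, 4) + (-1, 1, 0) = (-4, 0, 4)
  D4: (-3, -1, 4) + (-1, 0, 1) = (-4, -1, 5)
  D5: (-3, -1, 4) + (0, -1, 1) = (-3, -2, 5)

Answer: -2 -2 4
-2 -1 3
-3 0 3
-4 0 4
-4 -1 5
-3 -2 5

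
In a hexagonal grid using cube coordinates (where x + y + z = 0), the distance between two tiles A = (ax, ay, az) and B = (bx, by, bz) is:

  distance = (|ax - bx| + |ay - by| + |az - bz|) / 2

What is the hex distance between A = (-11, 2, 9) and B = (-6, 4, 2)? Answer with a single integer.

|ax - bx| = |-11 - (-6)| = 5
|ay - by| = |2 - 4| = 2
|az - bz| = |9 - 2| = 7
distance = (5 + 2 + 7) / 2 = 14 / 2 = 7

Answer: 7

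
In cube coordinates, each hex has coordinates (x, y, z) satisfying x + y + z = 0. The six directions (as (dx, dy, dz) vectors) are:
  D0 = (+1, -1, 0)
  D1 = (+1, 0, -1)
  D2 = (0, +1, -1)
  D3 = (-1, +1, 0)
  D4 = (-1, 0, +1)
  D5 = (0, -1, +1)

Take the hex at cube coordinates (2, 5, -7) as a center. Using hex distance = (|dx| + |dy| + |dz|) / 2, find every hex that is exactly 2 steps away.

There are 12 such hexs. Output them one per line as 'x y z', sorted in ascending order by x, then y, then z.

Answer: 0 5 -5
0 6 -6
0 7 -7
1 4 -5
1 7 -8
2 3 -5
2 7 -9
3 3 -6
3 6 -9
4 3 -7
4 4 -8
4 5 -9

Derivation:
Walk ring at distance 2 from (2, 5, -7):
Start at center + D4*2 = (0, 5, -5)
  hex 0: (0, 5, -5)
  hex 1: (1, 4, -5)
  hex 2: (2, 3, -5)
  hex 3: (3, 3, -6)
  hex 4: (4, 3, -7)
  hex 5: (4, 4, -8)
  hex 6: (4, 5, -9)
  hex 7: (3, 6, -9)
  hex 8: (2, 7, -9)
  hex 9: (1, 7, -8)
  hex 10: (0, 7, -7)
  hex 11: (0, 6, -6)
Sorted: 12 hexes.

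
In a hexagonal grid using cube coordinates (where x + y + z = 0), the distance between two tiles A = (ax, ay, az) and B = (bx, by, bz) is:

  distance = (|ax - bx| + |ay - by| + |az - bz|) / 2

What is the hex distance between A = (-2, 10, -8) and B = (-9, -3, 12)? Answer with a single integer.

Answer: 20

Derivation:
|ax - bx| = |-2 - (-9)| = 7
|ay - by| = |10 - (-3)| = 13
|az - bz| = |-8 - 12| = 20
distance = (7 + 13 + 20) / 2 = 40 / 2 = 20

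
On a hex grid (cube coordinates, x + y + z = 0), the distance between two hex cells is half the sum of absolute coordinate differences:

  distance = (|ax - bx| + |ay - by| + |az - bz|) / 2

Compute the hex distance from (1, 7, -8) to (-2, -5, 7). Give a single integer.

Answer: 15

Derivation:
|ax - bx| = |1 - (-2)| = 3
|ay - by| = |7 - (-5)| = 12
|az - bz| = |-8 - 7| = 15
distance = (3 + 12 + 15) / 2 = 30 / 2 = 15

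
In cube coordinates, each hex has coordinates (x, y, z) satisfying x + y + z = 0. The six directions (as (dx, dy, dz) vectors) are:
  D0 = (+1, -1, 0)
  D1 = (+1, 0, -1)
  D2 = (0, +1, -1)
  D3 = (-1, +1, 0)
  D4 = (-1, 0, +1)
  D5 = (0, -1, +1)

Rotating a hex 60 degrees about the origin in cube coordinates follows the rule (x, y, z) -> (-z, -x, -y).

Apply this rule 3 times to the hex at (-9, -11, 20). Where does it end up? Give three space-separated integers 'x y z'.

Start: (-9, -11, 20)
Step 1: (-9, -11, 20) -> (-(20), -(-9), -(-11)) = (-20, 9, 11)
Step 2: (-20, 9, 11) -> (-(11), -(-20), -(9)) = (-11, 20, -9)
Step 3: (-11, 20, -9) -> (-(-9), -(-11), -(20)) = (9, 11, -20)

Answer: 9 11 -20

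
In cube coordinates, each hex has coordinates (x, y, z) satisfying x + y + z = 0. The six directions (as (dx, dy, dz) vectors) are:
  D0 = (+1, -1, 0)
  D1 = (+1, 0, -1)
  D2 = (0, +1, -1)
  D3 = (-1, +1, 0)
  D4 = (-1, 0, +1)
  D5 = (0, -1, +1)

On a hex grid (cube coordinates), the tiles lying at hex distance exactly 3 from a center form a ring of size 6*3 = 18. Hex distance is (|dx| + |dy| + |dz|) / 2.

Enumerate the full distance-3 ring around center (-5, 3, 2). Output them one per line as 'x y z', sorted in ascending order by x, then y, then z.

Answer: -8 3 5
-8 4 4
-8 5 3
-8 6 2
-7 2 5
-7 6 1
-6 1 5
-6 6 0
-5 0 5
-5 6 -1
-4 0 4
-4 5 -1
-3 0 3
-3 4 -1
-2 0 2
-2 1 1
-2 2 0
-2 3 -1

Derivation:
Walk ring at distance 3 from (-5, 3, 2):
Start at center + D4*3 = (-8, 3, 5)
  hex 0: (-8, 3, 5)
  hex 1: (-7, 2, 5)
  hex 2: (-6, 1, 5)
  hex 3: (-5, 0, 5)
  hex 4: (-4, 0, 4)
  hex 5: (-3, 0, 3)
  hex 6: (-2, 0, 2)
  hex 7: (-2, 1, 1)
  hex 8: (-2, 2, 0)
  hex 9: (-2, 3, -1)
  hex 10: (-3, 4, -1)
  hex 11: (-4, 5, -1)
  hex 12: (-5, 6, -1)
  hex 13: (-6, 6, 0)
  hex 14: (-7, 6, 1)
  hex 15: (-8, 6, 2)
  hex 16: (-8, 5, 3)
  hex 17: (-8, 4, 4)
Sorted: 18 hexes.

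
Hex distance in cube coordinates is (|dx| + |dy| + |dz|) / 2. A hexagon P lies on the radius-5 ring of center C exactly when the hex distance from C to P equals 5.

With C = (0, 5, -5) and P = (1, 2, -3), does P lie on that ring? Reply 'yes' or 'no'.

Answer: no

Derivation:
|px - cx| = |1 - 0| = 1
|py - cy| = |2 - 5| = 3
|pz - cz| = |-3 - (-5)| = 2
distance = (1+3+2)/2 = 6/2 = 3
radius = 5; distance != radius -> no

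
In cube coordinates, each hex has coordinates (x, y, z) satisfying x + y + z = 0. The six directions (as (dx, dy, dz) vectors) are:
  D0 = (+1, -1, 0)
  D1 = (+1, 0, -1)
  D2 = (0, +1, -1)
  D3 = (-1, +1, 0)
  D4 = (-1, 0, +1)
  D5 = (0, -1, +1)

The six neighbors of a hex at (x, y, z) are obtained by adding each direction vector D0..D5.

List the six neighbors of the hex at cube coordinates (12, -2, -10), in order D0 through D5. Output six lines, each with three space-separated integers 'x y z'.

Center: (12, -2, -10). Add each direction:
  D0: (12, -2, -10) + (1, -1, 0) = (13, -3, -10)
  D1: (12, -2, -10) + (1, 0, -1) = (13, -2, -11)
  D2: (12, -2, -10) + (0, 1, -1) = (12, -1, -11)
  D3: (12, -2, -10) + (-1, 1, 0) = (11, -1, -10)
  D4: (12, -2, -10) + (-1, 0, 1) = (11, -2, -9)
  D5: (12, -2, -10) + (0, -1, 1) = (12, -3, -9)

Answer: 13 -3 -10
13 -2 -11
12 -1 -11
11 -1 -10
11 -2 -9
12 -3 -9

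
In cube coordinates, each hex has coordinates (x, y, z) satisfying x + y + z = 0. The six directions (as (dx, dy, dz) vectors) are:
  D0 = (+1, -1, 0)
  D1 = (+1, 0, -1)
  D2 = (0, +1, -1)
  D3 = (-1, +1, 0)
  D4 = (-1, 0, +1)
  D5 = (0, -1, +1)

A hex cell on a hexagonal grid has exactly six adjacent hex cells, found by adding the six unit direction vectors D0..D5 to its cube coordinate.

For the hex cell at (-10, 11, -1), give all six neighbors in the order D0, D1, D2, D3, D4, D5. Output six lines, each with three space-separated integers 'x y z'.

Answer: -9 10 -1
-9 11 -2
-10 12 -2
-11 12 -1
-11 11 0
-10 10 0

Derivation:
Center: (-10, 11, -1). Add each direction:
  D0: (-10, 11, -1) + (1, -1, 0) = (-9, 10, -1)
  D1: (-10, 11, -1) + (1, 0, -1) = (-9, 11, -2)
  D2: (-10, 11, -1) + (0, 1, -1) = (-10, 12, -2)
  D3: (-10, 11, -1) + (-1, 1, 0) = (-11, 12, -1)
  D4: (-10, 11, -1) + (-1, 0, 1) = (-11, 11, 0)
  D5: (-10, 11, -1) + (0, -1, 1) = (-10, 10, 0)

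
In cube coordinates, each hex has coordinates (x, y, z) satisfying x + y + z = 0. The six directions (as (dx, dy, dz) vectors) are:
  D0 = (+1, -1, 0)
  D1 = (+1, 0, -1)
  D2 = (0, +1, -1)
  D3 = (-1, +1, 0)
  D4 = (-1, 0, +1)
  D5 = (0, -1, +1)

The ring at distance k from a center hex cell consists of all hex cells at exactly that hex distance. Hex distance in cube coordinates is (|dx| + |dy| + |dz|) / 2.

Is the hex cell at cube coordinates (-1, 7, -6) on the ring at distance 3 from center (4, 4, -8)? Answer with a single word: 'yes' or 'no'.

Answer: no

Derivation:
|px - cx| = |-1 - 4| = 5
|py - cy| = |7 - 4| = 3
|pz - cz| = |-6 - (-8)| = 2
distance = (5+3+2)/2 = 10/2 = 5
radius = 3; distance != radius -> no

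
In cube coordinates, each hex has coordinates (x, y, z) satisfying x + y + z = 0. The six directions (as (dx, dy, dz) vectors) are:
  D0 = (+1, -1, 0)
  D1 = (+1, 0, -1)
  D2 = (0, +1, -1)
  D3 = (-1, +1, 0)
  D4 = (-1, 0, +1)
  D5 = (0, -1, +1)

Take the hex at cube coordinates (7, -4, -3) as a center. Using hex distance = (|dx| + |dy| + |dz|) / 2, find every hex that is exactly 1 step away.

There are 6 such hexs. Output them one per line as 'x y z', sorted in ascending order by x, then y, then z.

Walk ring at distance 1 from (7, -4, -3):
Start at center + D4*1 = (6, -4, -2)
  hex 0: (6, -4, -2)
  hex 1: (7, -5, -2)
  hex 2: (8, -5, -3)
  hex 3: (8, -4, -4)
  hex 4: (7, -3, -4)
  hex 5: (6, -3, -3)
Sorted: 6 hexes.

Answer: 6 -4 -2
6 -3 -3
7 -5 -2
7 -3 -4
8 -5 -3
8 -4 -4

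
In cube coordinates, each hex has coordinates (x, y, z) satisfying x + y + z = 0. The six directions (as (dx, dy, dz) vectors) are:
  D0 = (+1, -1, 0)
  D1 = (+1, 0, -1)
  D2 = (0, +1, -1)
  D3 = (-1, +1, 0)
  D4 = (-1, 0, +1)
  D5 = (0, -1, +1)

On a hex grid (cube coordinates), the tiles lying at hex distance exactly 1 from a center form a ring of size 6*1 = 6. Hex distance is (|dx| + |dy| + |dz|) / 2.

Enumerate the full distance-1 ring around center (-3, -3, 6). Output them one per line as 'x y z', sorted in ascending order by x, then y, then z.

Walk ring at distance 1 from (-3, -3, 6):
Start at center + D4*1 = (-4, -3, 7)
  hex 0: (-4, -3, 7)
  hex 1: (-3, -4, 7)
  hex 2: (-2, -4, 6)
  hex 3: (-2, -3, 5)
  hex 4: (-3, -2, 5)
  hex 5: (-4, -2, 6)
Sorted: 6 hexes.

Answer: -4 -3 7
-4 -2 6
-3 -4 7
-3 -2 5
-2 -4 6
-2 -3 5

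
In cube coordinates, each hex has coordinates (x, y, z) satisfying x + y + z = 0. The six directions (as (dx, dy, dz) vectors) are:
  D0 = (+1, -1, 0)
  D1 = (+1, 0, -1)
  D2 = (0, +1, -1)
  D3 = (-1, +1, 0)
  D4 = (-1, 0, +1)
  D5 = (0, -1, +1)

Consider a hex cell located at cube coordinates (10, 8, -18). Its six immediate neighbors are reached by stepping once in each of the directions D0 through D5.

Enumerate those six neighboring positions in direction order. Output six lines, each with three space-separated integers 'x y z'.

Center: (10, 8, -18). Add each direction:
  D0: (10, 8, -18) + (1, -1, 0) = (11, 7, -18)
  D1: (10, 8, -18) + (1, 0, -1) = (11, 8, -19)
  D2: (10, 8, -18) + (0, 1, -1) = (10, 9, -19)
  D3: (10, 8, -18) + (-1, 1, 0) = (9, 9, -18)
  D4: (10, 8, -18) + (-1, 0, 1) = (9, 8, -17)
  D5: (10, 8, -18) + (0, -1, 1) = (10, 7, -17)

Answer: 11 7 -18
11 8 -19
10 9 -19
9 9 -18
9 8 -17
10 7 -17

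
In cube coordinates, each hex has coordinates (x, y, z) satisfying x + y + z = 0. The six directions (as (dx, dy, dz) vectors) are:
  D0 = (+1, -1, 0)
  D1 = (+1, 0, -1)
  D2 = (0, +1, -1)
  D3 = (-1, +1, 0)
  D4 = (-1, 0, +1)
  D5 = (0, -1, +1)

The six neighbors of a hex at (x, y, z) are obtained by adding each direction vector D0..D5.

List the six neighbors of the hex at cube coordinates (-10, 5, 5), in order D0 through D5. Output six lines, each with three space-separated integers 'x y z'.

Center: (-10, 5, 5). Add each direction:
  D0: (-10, 5, 5) + (1, -1, 0) = (-9, 4, 5)
  D1: (-10, 5, 5) + (1, 0, -1) = (-9, 5, 4)
  D2: (-10, 5, 5) + (0, 1, -1) = (-10, 6, 4)
  D3: (-10, 5, 5) + (-1, 1, 0) = (-11, 6, 5)
  D4: (-10, 5, 5) + (-1, 0, 1) = (-11, 5, 6)
  D5: (-10, 5, 5) + (0, -1, 1) = (-10, 4, 6)

Answer: -9 4 5
-9 5 4
-10 6 4
-11 6 5
-11 5 6
-10 4 6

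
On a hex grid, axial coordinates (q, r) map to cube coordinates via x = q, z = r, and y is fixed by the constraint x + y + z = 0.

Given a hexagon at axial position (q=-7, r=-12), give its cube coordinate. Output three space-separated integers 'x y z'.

Answer: -7 19 -12

Derivation:
x = q = -7
z = r = -12
y = -x - z = -(-7) - (-12) = 19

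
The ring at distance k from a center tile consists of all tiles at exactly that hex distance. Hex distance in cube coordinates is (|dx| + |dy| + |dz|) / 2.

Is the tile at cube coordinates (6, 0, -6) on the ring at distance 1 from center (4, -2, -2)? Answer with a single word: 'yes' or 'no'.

Answer: no

Derivation:
|px - cx| = |6 - 4| = 2
|py - cy| = |0 - (-2)| = 2
|pz - cz| = |-6 - (-2)| = 4
distance = (2+2+4)/2 = 8/2 = 4
radius = 1; distance != radius -> no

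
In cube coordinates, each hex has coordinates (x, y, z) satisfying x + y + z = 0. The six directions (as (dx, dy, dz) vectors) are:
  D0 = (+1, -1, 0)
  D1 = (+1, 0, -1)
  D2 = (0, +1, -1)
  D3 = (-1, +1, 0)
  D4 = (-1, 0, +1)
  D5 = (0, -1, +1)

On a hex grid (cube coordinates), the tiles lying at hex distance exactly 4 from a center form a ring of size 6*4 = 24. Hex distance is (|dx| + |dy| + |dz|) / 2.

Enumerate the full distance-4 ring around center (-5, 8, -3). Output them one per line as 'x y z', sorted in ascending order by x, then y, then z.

Walk ring at distance 4 from (-5, 8, -3):
Start at center + D4*4 = (-9, 8, 1)
  hex 0: (-9, 8, 1)
  hex 1: (-8, 7, 1)
  hex 2: (-7, 6, 1)
  hex 3: (-6, 5, 1)
  hex 4: (-5, 4, 1)
  hex 5: (-4, 4, 0)
  hex 6: (-3, 4, -1)
  hex 7: (-2, 4, -2)
  hex 8: (-1, 4, -3)
  hex 9: (-1, 5, -4)
  hex 10: (-1, 6, -5)
  hex 11: (-1, 7, -6)
  hex 12: (-1, 8, -7)
  hex 13: (-2, 9, -7)
  hex 14: (-3, 10, -7)
  hex 15: (-4, 11, -7)
  hex 16: (-5, 12, -7)
  hex 17: (-6, 12, -6)
  hex 18: (-7, 12, -5)
  hex 19: (-8, 12, -4)
  hex 20: (-9, 12, -3)
  hex 21: (-9, 11, -2)
  hex 22: (-9, 10, -1)
  hex 23: (-9, 9, 0)
Sorted: 24 hexes.

Answer: -9 8 1
-9 9 0
-9 10 -1
-9 11 -2
-9 12 -3
-8 7 1
-8 12 -4
-7 6 1
-7 12 -5
-6 5 1
-6 12 -6
-5 4 1
-5 12 -7
-4 4 0
-4 11 -7
-3 4 -1
-3 10 -7
-2 4 -2
-2 9 -7
-1 4 -3
-1 5 -4
-1 6 -5
-1 7 -6
-1 8 -7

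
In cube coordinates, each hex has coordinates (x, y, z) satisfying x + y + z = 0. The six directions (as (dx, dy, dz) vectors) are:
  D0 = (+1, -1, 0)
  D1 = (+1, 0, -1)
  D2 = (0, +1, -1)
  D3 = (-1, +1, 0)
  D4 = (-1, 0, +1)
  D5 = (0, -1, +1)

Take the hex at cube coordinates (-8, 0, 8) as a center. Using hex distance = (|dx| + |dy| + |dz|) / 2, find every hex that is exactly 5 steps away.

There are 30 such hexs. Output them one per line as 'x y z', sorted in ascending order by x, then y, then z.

Walk ring at distance 5 from (-8, 0, 8):
Start at center + D4*5 = (-13, 0, 13)
  hex 0: (-13, 0, 13)
  hex 1: (-12, -1, 13)
  hex 2: (-11, -2, 13)
  hex 3: (-10, -3, 13)
  hex 4: (-9, -4, 13)
  hex 5: (-8, -5, 13)
  hex 6: (-7, -5, 12)
  hex 7: (-6, -5, 11)
  hex 8: (-5, -5, 10)
  hex 9: (-4, -5, 9)
  hex 10: (-3, -5, 8)
  hex 11: (-3, -4, 7)
  hex 12: (-3, -3, 6)
  hex 13: (-3, -2, 5)
  hex 14: (-3, -1, 4)
  hex 15: (-3, 0, 3)
  hex 16: (-4, 1, 3)
  hex 17: (-5, 2, 3)
  hex 18: (-6, 3, 3)
  hex 19: (-7, 4, 3)
  hex 20: (-8, 5, 3)
  hex 21: (-9, 5, 4)
  hex 22: (-10, 5, 5)
  hex 23: (-11, 5, 6)
  hex 24: (-12, 5, 7)
  hex 25: (-13, 5, 8)
  hex 26: (-13, 4, 9)
  hex 27: (-13, 3, 10)
  hex 28: (-13, 2, 11)
  hex 29: (-13, 1, 12)
Sorted: 30 hexes.

Answer: -13 0 13
-13 1 12
-13 2 11
-13 3 10
-13 4 9
-13 5 8
-12 -1 13
-12 5 7
-11 -2 13
-11 5 6
-10 -3 13
-10 5 5
-9 -4 13
-9 5 4
-8 -5 13
-8 5 3
-7 -5 12
-7 4 3
-6 -5 11
-6 3 3
-5 -5 10
-5 2 3
-4 -5 9
-4 1 3
-3 -5 8
-3 -4 7
-3 -3 6
-3 -2 5
-3 -1 4
-3 0 3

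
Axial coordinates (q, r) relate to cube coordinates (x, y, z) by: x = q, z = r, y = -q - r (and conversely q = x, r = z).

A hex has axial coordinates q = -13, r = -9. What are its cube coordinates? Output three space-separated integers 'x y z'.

Answer: -13 22 -9

Derivation:
x = q = -13
z = r = -9
y = -x - z = -(-13) - (-9) = 22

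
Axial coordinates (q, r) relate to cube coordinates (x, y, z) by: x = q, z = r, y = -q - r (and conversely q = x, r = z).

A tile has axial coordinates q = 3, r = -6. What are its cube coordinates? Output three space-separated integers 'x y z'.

Answer: 3 3 -6

Derivation:
x = q = 3
z = r = -6
y = -x - z = -(3) - (-6) = 3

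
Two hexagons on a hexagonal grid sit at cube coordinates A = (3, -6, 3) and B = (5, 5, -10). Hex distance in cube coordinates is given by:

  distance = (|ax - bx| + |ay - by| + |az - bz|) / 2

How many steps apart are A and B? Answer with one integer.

|ax - bx| = |3 - 5| = 2
|ay - by| = |-6 - 5| = 11
|az - bz| = |3 - (-10)| = 13
distance = (2 + 11 + 13) / 2 = 26 / 2 = 13

Answer: 13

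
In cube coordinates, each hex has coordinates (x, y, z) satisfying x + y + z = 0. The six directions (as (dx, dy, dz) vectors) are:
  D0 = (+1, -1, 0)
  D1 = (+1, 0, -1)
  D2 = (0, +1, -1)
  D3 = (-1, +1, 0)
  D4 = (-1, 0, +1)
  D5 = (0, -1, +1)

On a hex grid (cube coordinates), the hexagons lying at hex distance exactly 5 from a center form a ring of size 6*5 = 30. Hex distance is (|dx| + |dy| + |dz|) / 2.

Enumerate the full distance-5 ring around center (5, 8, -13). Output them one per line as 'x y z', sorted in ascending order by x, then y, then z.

Answer: 0 8 -8
0 9 -9
0 10 -10
0 11 -11
0 12 -12
0 13 -13
1 7 -8
1 13 -14
2 6 -8
2 13 -15
3 5 -8
3 13 -16
4 4 -8
4 13 -17
5 3 -8
5 13 -18
6 3 -9
6 12 -18
7 3 -10
7 11 -18
8 3 -11
8 10 -18
9 3 -12
9 9 -18
10 3 -13
10 4 -14
10 5 -15
10 6 -16
10 7 -17
10 8 -18

Derivation:
Walk ring at distance 5 from (5, 8, -13):
Start at center + D4*5 = (0, 8, -8)
  hex 0: (0, 8, -8)
  hex 1: (1, 7, -8)
  hex 2: (2, 6, -8)
  hex 3: (3, 5, -8)
  hex 4: (4, 4, -8)
  hex 5: (5, 3, -8)
  hex 6: (6, 3, -9)
  hex 7: (7, 3, -10)
  hex 8: (8, 3, -11)
  hex 9: (9, 3, -12)
  hex 10: (10, 3, -13)
  hex 11: (10, 4, -14)
  hex 12: (10, 5, -15)
  hex 13: (10, 6, -16)
  hex 14: (10, 7, -17)
  hex 15: (10, 8, -18)
  hex 16: (9, 9, -18)
  hex 17: (8, 10, -18)
  hex 18: (7, 11, -18)
  hex 19: (6, 12, -18)
  hex 20: (5, 13, -18)
  hex 21: (4, 13, -17)
  hex 22: (3, 13, -16)
  hex 23: (2, 13, -15)
  hex 24: (1, 13, -14)
  hex 25: (0, 13, -13)
  hex 26: (0, 12, -12)
  hex 27: (0, 11, -11)
  hex 28: (0, 10, -10)
  hex 29: (0, 9, -9)
Sorted: 30 hexes.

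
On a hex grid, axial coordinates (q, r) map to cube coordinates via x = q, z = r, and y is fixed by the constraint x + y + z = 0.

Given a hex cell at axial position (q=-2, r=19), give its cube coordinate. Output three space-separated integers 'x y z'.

Answer: -2 -17 19

Derivation:
x = q = -2
z = r = 19
y = -x - z = -(-2) - (19) = -17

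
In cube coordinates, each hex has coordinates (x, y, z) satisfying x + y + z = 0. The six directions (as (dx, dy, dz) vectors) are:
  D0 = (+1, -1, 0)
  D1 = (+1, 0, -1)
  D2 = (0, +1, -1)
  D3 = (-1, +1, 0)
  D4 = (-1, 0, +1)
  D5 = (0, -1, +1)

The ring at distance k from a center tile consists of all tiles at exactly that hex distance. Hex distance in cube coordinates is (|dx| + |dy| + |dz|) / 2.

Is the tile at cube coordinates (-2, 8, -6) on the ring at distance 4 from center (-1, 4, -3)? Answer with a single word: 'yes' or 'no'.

Answer: yes

Derivation:
|px - cx| = |-2 - (-1)| = 1
|py - cy| = |8 - 4| = 4
|pz - cz| = |-6 - (-3)| = 3
distance = (1+4+3)/2 = 8/2 = 4
radius = 4; distance == radius -> yes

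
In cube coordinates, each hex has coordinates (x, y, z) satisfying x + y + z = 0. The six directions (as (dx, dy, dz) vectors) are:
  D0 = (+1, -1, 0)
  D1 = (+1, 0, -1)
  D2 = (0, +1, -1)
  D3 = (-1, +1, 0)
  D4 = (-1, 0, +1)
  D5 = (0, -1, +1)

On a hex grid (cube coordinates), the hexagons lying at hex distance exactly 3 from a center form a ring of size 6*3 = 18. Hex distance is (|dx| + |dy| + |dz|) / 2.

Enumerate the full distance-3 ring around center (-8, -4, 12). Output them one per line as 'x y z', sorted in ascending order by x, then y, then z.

Walk ring at distance 3 from (-8, -4, 12):
Start at center + D4*3 = (-11, -4, 15)
  hex 0: (-11, -4, 15)
  hex 1: (-10, -5, 15)
  hex 2: (-9, -6, 15)
  hex 3: (-8, -7, 15)
  hex 4: (-7, -7, 14)
  hex 5: (-6, -7, 13)
  hex 6: (-5, -7, 12)
  hex 7: (-5, -6, 11)
  hex 8: (-5, -5, 10)
  hex 9: (-5, -4, 9)
  hex 10: (-6, -3, 9)
  hex 11: (-7, -2, 9)
  hex 12: (-8, -1, 9)
  hex 13: (-9, -1, 10)
  hex 14: (-10, -1, 11)
  hex 15: (-11, -1, 12)
  hex 16: (-11, -2, 13)
  hex 17: (-11, -3, 14)
Sorted: 18 hexes.

Answer: -11 -4 15
-11 -3 14
-11 -2 13
-11 -1 12
-10 -5 15
-10 -1 11
-9 -6 15
-9 -1 10
-8 -7 15
-8 -1 9
-7 -7 14
-7 -2 9
-6 -7 13
-6 -3 9
-5 -7 12
-5 -6 11
-5 -5 10
-5 -4 9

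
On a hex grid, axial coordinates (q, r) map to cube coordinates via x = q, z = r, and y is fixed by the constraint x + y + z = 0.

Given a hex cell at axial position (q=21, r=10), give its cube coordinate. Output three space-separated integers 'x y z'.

x = q = 21
z = r = 10
y = -x - z = -(21) - (10) = -31

Answer: 21 -31 10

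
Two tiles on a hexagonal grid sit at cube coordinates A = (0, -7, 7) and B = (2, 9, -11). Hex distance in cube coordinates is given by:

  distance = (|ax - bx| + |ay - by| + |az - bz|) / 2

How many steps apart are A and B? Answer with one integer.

Answer: 18

Derivation:
|ax - bx| = |0 - 2| = 2
|ay - by| = |-7 - 9| = 16
|az - bz| = |7 - (-11)| = 18
distance = (2 + 16 + 18) / 2 = 36 / 2 = 18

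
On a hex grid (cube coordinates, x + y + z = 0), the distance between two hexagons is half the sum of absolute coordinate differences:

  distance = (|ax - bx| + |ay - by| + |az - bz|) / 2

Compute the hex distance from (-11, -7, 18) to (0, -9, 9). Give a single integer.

|ax - bx| = |-11 - 0| = 11
|ay - by| = |-7 - (-9)| = 2
|az - bz| = |18 - 9| = 9
distance = (11 + 2 + 9) / 2 = 22 / 2 = 11

Answer: 11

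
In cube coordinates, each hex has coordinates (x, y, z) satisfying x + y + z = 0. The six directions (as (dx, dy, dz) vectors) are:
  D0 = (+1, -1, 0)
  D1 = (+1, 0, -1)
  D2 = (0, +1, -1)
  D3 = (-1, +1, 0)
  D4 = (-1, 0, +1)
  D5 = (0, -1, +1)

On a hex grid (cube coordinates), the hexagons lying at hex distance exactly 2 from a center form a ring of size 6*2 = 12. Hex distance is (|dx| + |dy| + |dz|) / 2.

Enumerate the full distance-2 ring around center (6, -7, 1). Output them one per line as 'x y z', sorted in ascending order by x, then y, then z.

Walk ring at distance 2 from (6, -7, 1):
Start at center + D4*2 = (4, -7, 3)
  hex 0: (4, -7, 3)
  hex 1: (5, -8, 3)
  hex 2: (6, -9, 3)
  hex 3: (7, -9, 2)
  hex 4: (8, -9, 1)
  hex 5: (8, -8, 0)
  hex 6: (8, -7, -1)
  hex 7: (7, -6, -1)
  hex 8: (6, -5, -1)
  hex 9: (5, -5, 0)
  hex 10: (4, -5, 1)
  hex 11: (4, -6, 2)
Sorted: 12 hexes.

Answer: 4 -7 3
4 -6 2
4 -5 1
5 -8 3
5 -5 0
6 -9 3
6 -5 -1
7 -9 2
7 -6 -1
8 -9 1
8 -8 0
8 -7 -1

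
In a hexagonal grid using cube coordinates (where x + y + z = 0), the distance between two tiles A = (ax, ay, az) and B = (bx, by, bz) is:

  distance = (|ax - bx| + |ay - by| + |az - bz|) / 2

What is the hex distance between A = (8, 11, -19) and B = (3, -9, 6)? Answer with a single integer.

|ax - bx| = |8 - 3| = 5
|ay - by| = |11 - (-9)| = 20
|az - bz| = |-19 - 6| = 25
distance = (5 + 20 + 25) / 2 = 50 / 2 = 25

Answer: 25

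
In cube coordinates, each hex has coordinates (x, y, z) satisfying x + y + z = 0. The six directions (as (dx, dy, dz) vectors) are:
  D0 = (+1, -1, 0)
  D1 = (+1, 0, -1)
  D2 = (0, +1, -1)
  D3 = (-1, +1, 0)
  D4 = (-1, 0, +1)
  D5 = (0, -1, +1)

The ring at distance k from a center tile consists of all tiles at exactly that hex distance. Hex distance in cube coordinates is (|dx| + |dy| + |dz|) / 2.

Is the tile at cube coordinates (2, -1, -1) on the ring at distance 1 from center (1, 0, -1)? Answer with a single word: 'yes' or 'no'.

|px - cx| = |2 - 1| = 1
|py - cy| = |-1 - 0| = 1
|pz - cz| = |-1 - (-1)| = 0
distance = (1+1+0)/2 = 2/2 = 1
radius = 1; distance == radius -> yes

Answer: yes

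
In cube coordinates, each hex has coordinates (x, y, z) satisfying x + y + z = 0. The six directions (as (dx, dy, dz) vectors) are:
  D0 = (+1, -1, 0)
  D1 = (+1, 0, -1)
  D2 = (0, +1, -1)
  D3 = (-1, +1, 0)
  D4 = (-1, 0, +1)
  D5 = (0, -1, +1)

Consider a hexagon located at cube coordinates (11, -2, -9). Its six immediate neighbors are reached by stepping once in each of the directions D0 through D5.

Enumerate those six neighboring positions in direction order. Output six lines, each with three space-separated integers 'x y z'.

Center: (11, -2, -9). Add each direction:
  D0: (11, -2, -9) + (1, -1, 0) = (12, -3, -9)
  D1: (11, -2, -9) + (1, 0, -1) = (12, -2, -10)
  D2: (11, -2, -9) + (0, 1, -1) = (11, -1, -10)
  D3: (11, -2, -9) + (-1, 1, 0) = (10, -1, -9)
  D4: (11, -2, -9) + (-1, 0, 1) = (10, -2, -8)
  D5: (11, -2, -9) + (0, -1, 1) = (11, -3, -8)

Answer: 12 -3 -9
12 -2 -10
11 -1 -10
10 -1 -9
10 -2 -8
11 -3 -8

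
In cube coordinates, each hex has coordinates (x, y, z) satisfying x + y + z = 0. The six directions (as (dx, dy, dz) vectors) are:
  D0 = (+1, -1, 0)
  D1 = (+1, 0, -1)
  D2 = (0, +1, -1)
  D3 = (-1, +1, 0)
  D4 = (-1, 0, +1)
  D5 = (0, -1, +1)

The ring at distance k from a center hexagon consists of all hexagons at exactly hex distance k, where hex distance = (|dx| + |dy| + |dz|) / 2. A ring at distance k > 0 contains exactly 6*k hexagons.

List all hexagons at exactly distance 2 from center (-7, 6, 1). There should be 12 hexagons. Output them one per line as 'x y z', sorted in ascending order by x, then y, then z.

Answer: -9 6 3
-9 7 2
-9 8 1
-8 5 3
-8 8 0
-7 4 3
-7 8 -1
-6 4 2
-6 7 -1
-5 4 1
-5 5 0
-5 6 -1

Derivation:
Walk ring at distance 2 from (-7, 6, 1):
Start at center + D4*2 = (-9, 6, 3)
  hex 0: (-9, 6, 3)
  hex 1: (-8, 5, 3)
  hex 2: (-7, 4, 3)
  hex 3: (-6, 4, 2)
  hex 4: (-5, 4, 1)
  hex 5: (-5, 5, 0)
  hex 6: (-5, 6, -1)
  hex 7: (-6, 7, -1)
  hex 8: (-7, 8, -1)
  hex 9: (-8, 8, 0)
  hex 10: (-9, 8, 1)
  hex 11: (-9, 7, 2)
Sorted: 12 hexes.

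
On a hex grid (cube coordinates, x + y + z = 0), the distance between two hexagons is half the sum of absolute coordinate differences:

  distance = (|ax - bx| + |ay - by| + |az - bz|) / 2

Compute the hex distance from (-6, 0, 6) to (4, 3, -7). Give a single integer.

|ax - bx| = |-6 - 4| = 10
|ay - by| = |0 - 3| = 3
|az - bz| = |6 - (-7)| = 13
distance = (10 + 3 + 13) / 2 = 26 / 2 = 13

Answer: 13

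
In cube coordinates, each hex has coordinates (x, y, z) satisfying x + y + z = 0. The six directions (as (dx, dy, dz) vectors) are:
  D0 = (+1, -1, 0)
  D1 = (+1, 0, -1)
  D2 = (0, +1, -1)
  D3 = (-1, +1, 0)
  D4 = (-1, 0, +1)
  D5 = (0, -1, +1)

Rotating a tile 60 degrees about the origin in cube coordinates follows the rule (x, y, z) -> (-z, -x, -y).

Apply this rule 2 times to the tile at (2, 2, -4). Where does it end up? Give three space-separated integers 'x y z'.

Start: (2, 2, -4)
Step 1: (2, 2, -4) -> (-(-4), -(2), -(2)) = (4, -2, -2)
Step 2: (4, -2, -2) -> (-(-2), -(4), -(-2)) = (2, -4, 2)

Answer: 2 -4 2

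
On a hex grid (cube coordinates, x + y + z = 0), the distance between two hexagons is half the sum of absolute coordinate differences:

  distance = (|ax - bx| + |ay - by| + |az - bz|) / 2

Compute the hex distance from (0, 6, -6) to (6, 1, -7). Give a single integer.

|ax - bx| = |0 - 6| = 6
|ay - by| = |6 - 1| = 5
|az - bz| = |-6 - (-7)| = 1
distance = (6 + 5 + 1) / 2 = 12 / 2 = 6

Answer: 6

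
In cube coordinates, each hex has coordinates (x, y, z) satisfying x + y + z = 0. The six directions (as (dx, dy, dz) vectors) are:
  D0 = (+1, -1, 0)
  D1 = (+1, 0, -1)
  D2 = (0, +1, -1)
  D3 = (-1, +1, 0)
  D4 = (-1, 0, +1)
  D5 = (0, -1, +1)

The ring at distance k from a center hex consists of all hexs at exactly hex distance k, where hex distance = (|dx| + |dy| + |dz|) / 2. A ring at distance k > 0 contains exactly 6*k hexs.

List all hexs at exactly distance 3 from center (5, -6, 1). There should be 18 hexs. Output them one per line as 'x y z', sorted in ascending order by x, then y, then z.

Walk ring at distance 3 from (5, -6, 1):
Start at center + D4*3 = (2, -6, 4)
  hex 0: (2, -6, 4)
  hex 1: (3, -7, 4)
  hex 2: (4, -8, 4)
  hex 3: (5, -9, 4)
  hex 4: (6, -9, 3)
  hex 5: (7, -9, 2)
  hex 6: (8, -9, 1)
  hex 7: (8, -8, 0)
  hex 8: (8, -7, -1)
  hex 9: (8, -6, -2)
  hex 10: (7, -5, -2)
  hex 11: (6, -4, -2)
  hex 12: (5, -3, -2)
  hex 13: (4, -3, -1)
  hex 14: (3, -3, 0)
  hex 15: (2, -3, 1)
  hex 16: (2, -4, 2)
  hex 17: (2, -5, 3)
Sorted: 18 hexes.

Answer: 2 -6 4
2 -5 3
2 -4 2
2 -3 1
3 -7 4
3 -3 0
4 -8 4
4 -3 -1
5 -9 4
5 -3 -2
6 -9 3
6 -4 -2
7 -9 2
7 -5 -2
8 -9 1
8 -8 0
8 -7 -1
8 -6 -2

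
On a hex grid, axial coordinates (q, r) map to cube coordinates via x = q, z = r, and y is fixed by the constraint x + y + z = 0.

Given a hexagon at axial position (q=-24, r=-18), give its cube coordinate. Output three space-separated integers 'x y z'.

Answer: -24 42 -18

Derivation:
x = q = -24
z = r = -18
y = -x - z = -(-24) - (-18) = 42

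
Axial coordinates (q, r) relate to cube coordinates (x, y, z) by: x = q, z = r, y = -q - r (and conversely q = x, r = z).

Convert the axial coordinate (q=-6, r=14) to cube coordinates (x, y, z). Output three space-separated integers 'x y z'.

x = q = -6
z = r = 14
y = -x - z = -(-6) - (14) = -8

Answer: -6 -8 14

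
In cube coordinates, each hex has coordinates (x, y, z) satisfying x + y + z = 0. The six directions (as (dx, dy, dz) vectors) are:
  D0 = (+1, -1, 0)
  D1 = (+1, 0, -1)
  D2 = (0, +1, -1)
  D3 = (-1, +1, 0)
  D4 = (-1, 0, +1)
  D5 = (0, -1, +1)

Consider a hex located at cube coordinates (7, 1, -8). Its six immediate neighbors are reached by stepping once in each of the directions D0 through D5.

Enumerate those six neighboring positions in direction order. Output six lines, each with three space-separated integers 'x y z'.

Center: (7, 1, -8). Add each direction:
  D0: (7, 1, -8) + (1, -1, 0) = (8, 0, -8)
  D1: (7, 1, -8) + (1, 0, -1) = (8, 1, -9)
  D2: (7, 1, -8) + (0, 1, -1) = (7, 2, -9)
  D3: (7, 1, -8) + (-1, 1, 0) = (6, 2, -8)
  D4: (7, 1, -8) + (-1, 0, 1) = (6, 1, -7)
  D5: (7, 1, -8) + (0, -1, 1) = (7, 0, -7)

Answer: 8 0 -8
8 1 -9
7 2 -9
6 2 -8
6 1 -7
7 0 -7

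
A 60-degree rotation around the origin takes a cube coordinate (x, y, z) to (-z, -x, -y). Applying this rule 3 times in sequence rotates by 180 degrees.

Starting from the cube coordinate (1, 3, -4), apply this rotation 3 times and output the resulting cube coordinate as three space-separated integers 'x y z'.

Start: (1, 3, -4)
Step 1: (1, 3, -4) -> (-(-4), -(1), -(3)) = (4, -1, -3)
Step 2: (4, -1, -3) -> (-(-3), -(4), -(-1)) = (3, -4, 1)
Step 3: (3, -4, 1) -> (-(1), -(3), -(-4)) = (-1, -3, 4)

Answer: -1 -3 4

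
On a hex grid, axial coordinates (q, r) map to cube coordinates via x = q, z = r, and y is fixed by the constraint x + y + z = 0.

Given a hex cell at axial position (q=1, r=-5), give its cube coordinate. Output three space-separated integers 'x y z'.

Answer: 1 4 -5

Derivation:
x = q = 1
z = r = -5
y = -x - z = -(1) - (-5) = 4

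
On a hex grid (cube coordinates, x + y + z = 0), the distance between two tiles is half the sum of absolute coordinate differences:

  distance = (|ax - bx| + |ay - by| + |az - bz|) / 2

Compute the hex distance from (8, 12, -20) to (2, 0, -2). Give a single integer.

|ax - bx| = |8 - 2| = 6
|ay - by| = |12 - 0| = 12
|az - bz| = |-20 - (-2)| = 18
distance = (6 + 12 + 18) / 2 = 36 / 2 = 18

Answer: 18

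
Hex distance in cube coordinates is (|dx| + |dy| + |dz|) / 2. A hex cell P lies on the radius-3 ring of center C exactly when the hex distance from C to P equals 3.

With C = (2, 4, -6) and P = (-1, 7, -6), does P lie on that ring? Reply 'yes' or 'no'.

Answer: yes

Derivation:
|px - cx| = |-1 - 2| = 3
|py - cy| = |7 - 4| = 3
|pz - cz| = |-6 - (-6)| = 0
distance = (3+3+0)/2 = 6/2 = 3
radius = 3; distance == radius -> yes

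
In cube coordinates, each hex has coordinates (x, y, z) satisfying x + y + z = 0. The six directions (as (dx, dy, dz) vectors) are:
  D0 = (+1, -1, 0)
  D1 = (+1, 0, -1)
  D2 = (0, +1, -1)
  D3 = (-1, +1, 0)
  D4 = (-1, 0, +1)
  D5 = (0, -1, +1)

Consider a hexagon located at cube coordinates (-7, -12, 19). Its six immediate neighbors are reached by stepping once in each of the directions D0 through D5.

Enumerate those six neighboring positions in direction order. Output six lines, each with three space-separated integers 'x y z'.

Center: (-7, -12, 19). Add each direction:
  D0: (-7, -12, 19) + (1, -1, 0) = (-6, -13, 19)
  D1: (-7, -12, 19) + (1, 0, -1) = (-6, -12, 18)
  D2: (-7, -12, 19) + (0, 1, -1) = (-7, -11, 18)
  D3: (-7, -12, 19) + (-1, 1, 0) = (-8, -11, 19)
  D4: (-7, -12, 19) + (-1, 0, 1) = (-8, -12, 20)
  D5: (-7, -12, 19) + (0, -1, 1) = (-7, -13, 20)

Answer: -6 -13 19
-6 -12 18
-7 -11 18
-8 -11 19
-8 -12 20
-7 -13 20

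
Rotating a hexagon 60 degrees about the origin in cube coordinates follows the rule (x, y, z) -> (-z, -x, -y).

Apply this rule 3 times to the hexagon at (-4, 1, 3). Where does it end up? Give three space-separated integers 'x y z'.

Start: (-4, 1, 3)
Step 1: (-4, 1, 3) -> (-(3), -(-4), -(1)) = (-3, 4, -1)
Step 2: (-3, 4, -1) -> (-(-1), -(-3), -(4)) = (1, 3, -4)
Step 3: (1, 3, -4) -> (-(-4), -(1), -(3)) = (4, -1, -3)

Answer: 4 -1 -3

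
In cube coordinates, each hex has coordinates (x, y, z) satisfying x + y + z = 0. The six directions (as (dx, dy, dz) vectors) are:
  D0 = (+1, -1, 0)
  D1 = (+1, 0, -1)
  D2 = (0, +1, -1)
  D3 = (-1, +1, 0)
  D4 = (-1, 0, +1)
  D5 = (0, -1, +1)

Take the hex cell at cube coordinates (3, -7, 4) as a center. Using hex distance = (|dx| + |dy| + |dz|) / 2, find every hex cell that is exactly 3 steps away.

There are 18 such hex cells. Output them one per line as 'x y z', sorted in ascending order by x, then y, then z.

Walk ring at distance 3 from (3, -7, 4):
Start at center + D4*3 = (0, -7, 7)
  hex 0: (0, -7, 7)
  hex 1: (1, -8, 7)
  hex 2: (2, -9, 7)
  hex 3: (3, -10, 7)
  hex 4: (4, -10, 6)
  hex 5: (5, -10, 5)
  hex 6: (6, -10, 4)
  hex 7: (6, -9, 3)
  hex 8: (6, -8, 2)
  hex 9: (6, -7, 1)
  hex 10: (5, -6, 1)
  hex 11: (4, -5, 1)
  hex 12: (3, -4, 1)
  hex 13: (2, -4, 2)
  hex 14: (1, -4, 3)
  hex 15: (0, -4, 4)
  hex 16: (0, -5, 5)
  hex 17: (0, -6, 6)
Sorted: 18 hexes.

Answer: 0 -7 7
0 -6 6
0 -5 5
0 -4 4
1 -8 7
1 -4 3
2 -9 7
2 -4 2
3 -10 7
3 -4 1
4 -10 6
4 -5 1
5 -10 5
5 -6 1
6 -10 4
6 -9 3
6 -8 2
6 -7 1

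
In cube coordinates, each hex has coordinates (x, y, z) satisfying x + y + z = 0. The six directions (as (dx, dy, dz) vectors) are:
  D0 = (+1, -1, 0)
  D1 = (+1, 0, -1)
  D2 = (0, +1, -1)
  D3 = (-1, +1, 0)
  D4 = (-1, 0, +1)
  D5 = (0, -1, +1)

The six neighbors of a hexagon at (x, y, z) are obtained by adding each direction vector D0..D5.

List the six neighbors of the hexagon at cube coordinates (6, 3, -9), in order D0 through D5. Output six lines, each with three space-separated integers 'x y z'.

Center: (6, 3, -9). Add each direction:
  D0: (6, 3, -9) + (1, -1, 0) = (7, 2, -9)
  D1: (6, 3, -9) + (1, 0, -1) = (7, 3, -10)
  D2: (6, 3, -9) + (0, 1, -1) = (6, 4, -10)
  D3: (6, 3, -9) + (-1, 1, 0) = (5, 4, -9)
  D4: (6, 3, -9) + (-1, 0, 1) = (5, 3, -8)
  D5: (6, 3, -9) + (0, -1, 1) = (6, 2, -8)

Answer: 7 2 -9
7 3 -10
6 4 -10
5 4 -9
5 3 -8
6 2 -8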